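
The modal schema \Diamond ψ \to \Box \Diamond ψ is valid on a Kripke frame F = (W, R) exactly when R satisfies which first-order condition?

the Euclidean property

Suppose ◇ψ→□◇ψ is valid. Take Rxy, Rxz and set V(ψ)={y}. Then ◇ψ at x, so □◇ψ at x, so ◇ψ at z, so some w with Rzw has ψ; w=y, i.e. Rzy. By symmetry of the argument, Ryz.
Conversely, on a frame with the Euclidean property the schema holds at every world under every valuation.
Frame condition: \forall x \forall y \forall z (Rxy \wedge Rxz \to Ryz).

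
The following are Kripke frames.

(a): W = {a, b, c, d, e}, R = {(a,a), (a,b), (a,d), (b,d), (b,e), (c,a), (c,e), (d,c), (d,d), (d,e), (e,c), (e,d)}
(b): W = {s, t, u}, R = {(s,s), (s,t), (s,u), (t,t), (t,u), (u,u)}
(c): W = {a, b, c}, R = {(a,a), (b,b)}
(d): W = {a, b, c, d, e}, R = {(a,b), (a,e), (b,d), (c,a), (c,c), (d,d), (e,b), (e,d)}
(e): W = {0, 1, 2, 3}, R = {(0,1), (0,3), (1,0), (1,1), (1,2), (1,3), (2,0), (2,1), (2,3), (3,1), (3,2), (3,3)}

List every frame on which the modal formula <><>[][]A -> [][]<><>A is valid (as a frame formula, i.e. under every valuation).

(a), (b), (c), (e)

The schema corresponds to a generalized confluence (Geach) condition: forall x forall y forall z ((x R^2 y & x R^2 z) -> exists w (y R^2 w & z R^2 w)).
(a): condition met.
(b): condition met.
(c): condition met.
(d): fails — cR²b, cR²c but no w with bR²w and cR²w.
(e): condition met.
Valid on: (a), (b), (c), (e).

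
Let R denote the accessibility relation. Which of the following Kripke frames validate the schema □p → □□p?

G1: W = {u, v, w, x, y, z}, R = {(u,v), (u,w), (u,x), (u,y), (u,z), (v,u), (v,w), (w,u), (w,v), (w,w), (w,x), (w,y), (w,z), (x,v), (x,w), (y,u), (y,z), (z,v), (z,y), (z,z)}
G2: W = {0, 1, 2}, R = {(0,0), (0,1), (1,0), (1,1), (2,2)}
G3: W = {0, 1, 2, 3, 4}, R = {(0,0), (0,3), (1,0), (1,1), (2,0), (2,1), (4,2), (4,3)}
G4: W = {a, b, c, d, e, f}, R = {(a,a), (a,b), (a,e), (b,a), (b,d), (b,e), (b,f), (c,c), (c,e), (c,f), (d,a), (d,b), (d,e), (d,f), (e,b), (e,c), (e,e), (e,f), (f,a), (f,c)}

G2

Frame correspondent (Sahlqvist): ∀x ∀y ∀z (Rxy ∧ Ryz → Rxz) — i.e. transitivity.
G1: fails — Ruv and Rvu but not Ruu.
G2: ✓.
G3: fails — R10 and R03 but not R13.
G4: fails — Rdf and Rfc but not Rdc.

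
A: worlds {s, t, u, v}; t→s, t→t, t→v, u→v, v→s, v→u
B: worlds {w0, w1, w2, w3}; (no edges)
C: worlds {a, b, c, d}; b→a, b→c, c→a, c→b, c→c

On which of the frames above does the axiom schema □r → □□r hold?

B

This is the axiom for transitivity; its first-order frame correspondent is ∀x ∀y ∀z (Rxy ∧ Ryz → Rxz).
A: fails — Ruv and Rvu but not Ruu.
B: condition met.
C: fails — Rbc and Rcb but not Rbb.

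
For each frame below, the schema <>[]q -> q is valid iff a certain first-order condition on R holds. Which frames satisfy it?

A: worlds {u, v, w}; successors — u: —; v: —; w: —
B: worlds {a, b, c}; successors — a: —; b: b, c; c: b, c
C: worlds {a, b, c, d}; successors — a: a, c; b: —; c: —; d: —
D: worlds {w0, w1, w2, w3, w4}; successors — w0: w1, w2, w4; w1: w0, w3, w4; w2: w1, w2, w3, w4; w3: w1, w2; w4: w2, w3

A, B

Frame correspondent (Sahlqvist): forall x forall y (Rxy -> Ryx) — i.e. symmetry.
A: ✓.
B: ✓.
C: fails — Rac but not Rca.
D: fails — Rw0w4 but not Rw4w0.
Valid on: A, B.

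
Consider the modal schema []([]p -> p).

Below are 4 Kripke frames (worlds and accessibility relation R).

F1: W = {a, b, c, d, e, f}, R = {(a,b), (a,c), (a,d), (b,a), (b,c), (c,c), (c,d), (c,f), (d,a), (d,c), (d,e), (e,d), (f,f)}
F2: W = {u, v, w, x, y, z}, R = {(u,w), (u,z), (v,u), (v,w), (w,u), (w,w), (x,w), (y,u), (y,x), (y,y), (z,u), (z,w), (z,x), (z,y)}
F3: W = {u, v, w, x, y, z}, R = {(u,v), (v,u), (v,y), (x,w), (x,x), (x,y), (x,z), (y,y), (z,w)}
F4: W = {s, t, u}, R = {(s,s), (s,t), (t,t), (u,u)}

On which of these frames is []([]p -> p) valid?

F4

This is the axiom for shift-reflexivity; its first-order frame correspondent is forall x forall y (Rxy -> Ryy).
F1: fails — Rcd but not Rdd.
F2: fails — Ruz but not Rzz.
F3: fails — Ruv but not Rvv.
F4: holds.
Valid on: F4.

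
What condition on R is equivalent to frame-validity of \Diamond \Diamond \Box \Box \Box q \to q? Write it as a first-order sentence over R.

This is a Sahlqvist (Geach-type) schema ◇^2□^3q → □^0◇^0q.
First-order correspondent: \forall x \forall y (x R^2 y \to \exists w (y R^3 w \wedge x = w)).

\forall x \forall y (x R^2 y \to \exists w (y R^3 w \wedge x = w))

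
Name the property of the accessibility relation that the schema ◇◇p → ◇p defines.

Replacing p by ¬p and contraposing gives the equivalent schema □p → □□p.
Suppose □p→□□p is valid. Take Rxy, Ryz and set V(p)={w : Rxw}. Then □p at x, so □□p at x, so □p at y, so p at z, i.e. Rxz.
The converse is a direct semantic check.
So the correspondent is transitivity.

transitivity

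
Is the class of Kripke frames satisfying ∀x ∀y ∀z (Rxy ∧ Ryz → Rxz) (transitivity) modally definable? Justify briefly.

Yes — defined by □p → □□p

Yes: it is transitivity, defined by the 4 schema □p → □□p.
Suppose □p→□□p is valid. Take Rxy, Ryz and set V(p)={w : Rxw}. Then □p at x, so □□p at x, so □p at y, so p at z, i.e. Rxz.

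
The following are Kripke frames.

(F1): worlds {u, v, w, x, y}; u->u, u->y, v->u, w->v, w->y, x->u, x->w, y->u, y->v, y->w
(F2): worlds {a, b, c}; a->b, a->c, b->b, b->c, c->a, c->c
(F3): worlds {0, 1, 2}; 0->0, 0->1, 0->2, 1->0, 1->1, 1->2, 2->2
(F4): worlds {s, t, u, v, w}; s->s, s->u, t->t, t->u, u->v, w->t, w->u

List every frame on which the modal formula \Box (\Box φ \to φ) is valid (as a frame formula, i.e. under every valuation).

(F3)

This is the axiom for shift-reflexivity; its first-order frame correspondent is \forall x \forall y (Rxy \to Ryy).
(F1): fails — Rxw but not Rww.
(F2): fails — Rca but not Raa.
(F3): holds.
(F4): fails — Ruv but not Rvv.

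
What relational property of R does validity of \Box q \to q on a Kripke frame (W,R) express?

Suppose □q→q is valid. At any x set V(q)={w : Rxw}. Then □q holds at x, so q holds at x, i.e. Rxx.

Reflexivity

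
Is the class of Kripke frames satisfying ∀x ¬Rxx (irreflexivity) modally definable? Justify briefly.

No — not modally definable

If a class were modally definable it would be closed under surjective bounded morphisms (Goldblatt–Thomason).
The 4-cycle (worlds 0,1,2,3 with 0→1→2→3→0) is irreflexive, and the map sending every world to a single reflexive point • is a surjective bounded morphism (forth: every edge maps to (•,•); back: every world has a successor). So any modal formula valid on the 4-cycle is also valid on the reflexive point, which is not irreflexive.
So the class is not modally definable.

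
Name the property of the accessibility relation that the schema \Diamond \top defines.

◇⊤ holds at w iff w has a successor, so frame-validity of ◇⊤ is exactly seriality. Equivalently via □A → ◇A:
Suppose □A→◇A is valid. At any x set V(A)=W. Then □A at x, so ◇A at x, so x has a successor.
The converse is a direct semantic check.
Frame condition: \forall x \exists y Rxy.

Seriality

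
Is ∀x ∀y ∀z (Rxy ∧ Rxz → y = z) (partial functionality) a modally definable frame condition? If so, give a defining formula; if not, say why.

Yes: it is partial functionality, defined by the CD schema ◇q → □q.
Suppose ◇q→□q is valid. Take Rxy, Rxz and set V(q)={y}. Then ◇q at x, so □q at x, so q at z, i.e. z=y.

Yes — defined by ◇q → □q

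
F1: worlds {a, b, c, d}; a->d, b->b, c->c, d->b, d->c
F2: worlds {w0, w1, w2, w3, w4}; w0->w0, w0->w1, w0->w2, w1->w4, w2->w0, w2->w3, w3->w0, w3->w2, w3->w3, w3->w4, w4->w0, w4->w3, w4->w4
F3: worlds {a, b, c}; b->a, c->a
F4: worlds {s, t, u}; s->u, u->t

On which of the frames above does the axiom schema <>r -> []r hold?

The schema corresponds to partial functionality: forall x forall y forall z (Rxy & Rxz -> y = z).
F1: fails — d sees both b and c.
F2: fails — w0 sees both w0 and w1.
F3: condition met.
F4: condition met.

F3, F4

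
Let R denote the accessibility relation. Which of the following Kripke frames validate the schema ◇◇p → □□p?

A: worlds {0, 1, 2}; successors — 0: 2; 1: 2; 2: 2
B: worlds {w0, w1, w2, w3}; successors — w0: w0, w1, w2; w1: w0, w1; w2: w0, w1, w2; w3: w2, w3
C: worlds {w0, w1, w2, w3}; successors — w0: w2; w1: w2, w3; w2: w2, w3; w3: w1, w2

This is the axiom for a generalized confluence (Geach) condition; its first-order frame correspondent is ∀x ∀y ∀z ((xR²y ∧ xR²z) → ∃w (y = w ∧ z = w)).
A: ✓.
B: fails — w0R²w0, w0R²w1 but w0 ≠ w1.
C: fails — w0R²w2, w0R²w3 but w2 ≠ w3.
Valid on: A.

A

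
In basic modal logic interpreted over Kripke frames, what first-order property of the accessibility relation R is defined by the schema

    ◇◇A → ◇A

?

transitivity

Equivalently (dual form): □A → □□A.
Suppose □A→□□A is valid. Take Rxy, Ryz and set V(A)={w : Rxw}. Then □A at x, so □□A at x, so □A at y, so A at z, i.e. Rxz.
Conversely, any frame satisfying ∀x ∀y ∀z (Rxy ∧ Ryz → Rxz) validates the schema.
Frame condition: ∀x ∀y ∀z (Rxy ∧ Ryz → Rxz).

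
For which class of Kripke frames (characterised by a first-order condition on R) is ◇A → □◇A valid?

the Euclidean property: ∀x ∀y ∀z (Rxy ∧ Rxz → Ryz)

Suppose ◇A→□◇A is valid. Take Rxy, Rxz and set V(A)={y}. Then ◇A at x, so □◇A at x, so ◇A at z, so some w with Rzw has A; w=y, i.e. Rzy. By symmetry of the argument, Ryz.
The converse is a direct semantic check.
Frame condition: ∀x ∀y ∀z (Rxy ∧ Rxz → Ryz).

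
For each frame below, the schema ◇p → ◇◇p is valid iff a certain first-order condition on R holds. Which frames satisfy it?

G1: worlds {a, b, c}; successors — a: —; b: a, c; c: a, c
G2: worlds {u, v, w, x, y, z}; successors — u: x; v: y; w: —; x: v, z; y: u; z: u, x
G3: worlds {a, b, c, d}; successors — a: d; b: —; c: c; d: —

The schema corresponds to a generalized confluence (Geach) condition: ∀x ∀y (xRy → ∃w (y = w ∧ xR²w)).
G1: ✓.
G2: fails — uRx but no t with x=t and uR²t.
G3: fails — aRd but no w with d=w and aR²w.
Valid on: G1.

G1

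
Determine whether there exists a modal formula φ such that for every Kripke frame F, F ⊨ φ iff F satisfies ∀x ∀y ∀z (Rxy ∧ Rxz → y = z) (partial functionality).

Definable; ◇r → □r defines it

This is a Sahlqvist condition; the CD axiom ◇r → □r defines it.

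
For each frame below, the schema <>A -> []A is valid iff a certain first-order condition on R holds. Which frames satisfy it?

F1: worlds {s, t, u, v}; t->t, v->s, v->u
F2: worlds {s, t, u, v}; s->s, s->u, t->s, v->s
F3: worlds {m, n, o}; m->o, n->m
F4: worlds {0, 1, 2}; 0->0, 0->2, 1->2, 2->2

The schema corresponds to partial functionality: forall x forall y forall z (Rxy & Rxz -> y = z).
F1: fails — v sees both s and u.
F2: fails — s sees both s and u.
F3: holds.
F4: fails — 0 sees both 0 and 2.

F3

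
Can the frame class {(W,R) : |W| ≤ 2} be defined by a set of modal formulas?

If a class were modally definable it would be closed under disjoint unions (Goldblatt–Thomason).
Any modal formula valid on each of 3 disjoint one-world frames is valid on their disjoint union (validity is preserved under disjoint unions). Each one-world frame has |W|=1≤2, but the union has |W|=3.
Hence having at most 2 worlds is not modally definable.

No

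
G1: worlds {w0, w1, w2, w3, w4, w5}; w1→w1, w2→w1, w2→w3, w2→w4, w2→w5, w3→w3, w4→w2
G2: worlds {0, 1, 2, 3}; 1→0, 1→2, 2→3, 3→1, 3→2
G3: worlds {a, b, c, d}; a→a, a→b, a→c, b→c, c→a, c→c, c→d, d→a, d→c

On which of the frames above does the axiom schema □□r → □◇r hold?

G3

This is the axiom for a generalized confluence (Geach) condition; its first-order frame correspondent is ∀x ∀z (xRz → ∃w (xR²w ∧ zRw)).
G1: fails — w2Rw5 but no w with w2R²w and w5Rw.
G2: fails — 1R0 but no w with 1R²w and 0Rw.
G3: holds.
Valid on: G3.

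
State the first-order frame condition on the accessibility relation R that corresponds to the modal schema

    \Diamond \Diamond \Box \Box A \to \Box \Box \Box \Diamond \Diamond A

This is a Sahlqvist (Geach-type) schema ◇^2□^2A → □^3◇^2A.
Minimal-valuation argument: fix x; take any y with xR^2y and any z with xR^3z. Set V(A) to the set of worlds R-reachable from y in exactly 2 steps. Then □^2A holds at y, so the antecedent holds at x; validity forces ◇^2A at z, giving a w with zR^2w and yR^2w.
First-order correspondent: \forall x \forall y \forall z ((x R^2 y \wedge x R^3 z) \to \exists w (y R^2 w \wedge z R^2 w)).

\forall x \forall y \forall z ((x R^2 y \wedge x R^3 z) \to \exists w (y R^2 w \wedge z R^2 w))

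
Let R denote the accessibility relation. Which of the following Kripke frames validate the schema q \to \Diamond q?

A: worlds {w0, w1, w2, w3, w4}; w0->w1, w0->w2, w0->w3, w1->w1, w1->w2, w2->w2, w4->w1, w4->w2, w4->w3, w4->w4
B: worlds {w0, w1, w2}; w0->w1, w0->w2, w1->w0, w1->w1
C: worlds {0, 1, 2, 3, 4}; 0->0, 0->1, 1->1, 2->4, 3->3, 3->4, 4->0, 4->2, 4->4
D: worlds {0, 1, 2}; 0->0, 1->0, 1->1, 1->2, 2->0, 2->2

D

The schema corresponds to reflexivity: \forall x Rxx.
A: fails — world w0 does not see itself.
B: fails — world w0 does not see itself.
C: fails — world 2 does not see itself.
D: ✓.
Valid on: D.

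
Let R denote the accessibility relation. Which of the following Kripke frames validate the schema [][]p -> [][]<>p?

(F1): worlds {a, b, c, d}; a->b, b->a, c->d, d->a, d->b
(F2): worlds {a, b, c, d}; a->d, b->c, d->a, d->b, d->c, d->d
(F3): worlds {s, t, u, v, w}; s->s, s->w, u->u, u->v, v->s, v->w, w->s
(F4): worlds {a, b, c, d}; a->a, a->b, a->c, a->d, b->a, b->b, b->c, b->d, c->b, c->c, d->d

(F3), (F4)

The schema corresponds to a generalized confluence (Geach) condition: forall x forall z (x R^2 z -> exists w (x R^2 w & zRw)).
(F1): fails — aR²a but no w with aR²w and aRw.
(F2): fails — aR²c but no w with aR²w and cRw.
(F3): holds.
(F4): holds.
Valid on: (F3), (F4).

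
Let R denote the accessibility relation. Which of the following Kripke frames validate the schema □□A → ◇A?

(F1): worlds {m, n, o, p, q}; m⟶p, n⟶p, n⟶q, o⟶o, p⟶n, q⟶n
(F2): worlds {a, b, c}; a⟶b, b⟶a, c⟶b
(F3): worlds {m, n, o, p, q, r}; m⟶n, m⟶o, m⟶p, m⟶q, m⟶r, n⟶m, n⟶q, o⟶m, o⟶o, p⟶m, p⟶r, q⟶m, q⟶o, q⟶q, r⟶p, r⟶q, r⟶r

(F3)

This is the axiom for a generalized confluence (Geach) condition; its first-order frame correspondent is ∀x ∃w (xR²w ∧ xRw).
(F1): fails — at m but no w with mR²w and mRw.
(F2): fails — at a but no w with aR²w and aRw.
(F3): holds.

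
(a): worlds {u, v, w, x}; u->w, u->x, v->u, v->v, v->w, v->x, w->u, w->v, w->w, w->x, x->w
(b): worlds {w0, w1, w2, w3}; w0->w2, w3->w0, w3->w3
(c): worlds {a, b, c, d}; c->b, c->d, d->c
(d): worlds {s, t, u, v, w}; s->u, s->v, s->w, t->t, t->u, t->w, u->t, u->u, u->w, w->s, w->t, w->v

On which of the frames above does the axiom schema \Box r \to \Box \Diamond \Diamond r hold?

(a)

Frame correspondent (Sahlqvist): \forall x \forall z (xRz \to \exists w (xRw \wedge z R^2 w)) — i.e. a generalized confluence (Geach) condition.
(a): holds.
(b): fails — w0Rw2 but no w with w0Rw and w2R²w.
(c): fails — cRb but no w with cRw and bR²w.
(d): fails — sRv but no w* with sRw* and vR²w*.
Valid on: (a).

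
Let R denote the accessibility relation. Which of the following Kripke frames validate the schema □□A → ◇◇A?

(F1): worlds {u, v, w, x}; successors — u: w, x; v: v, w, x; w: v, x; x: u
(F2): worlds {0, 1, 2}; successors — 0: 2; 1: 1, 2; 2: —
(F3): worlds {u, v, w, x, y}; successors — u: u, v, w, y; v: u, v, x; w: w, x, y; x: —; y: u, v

The schema corresponds to a generalized confluence (Geach) condition: ∀x ∃w (xR²w ∧ xR²w).
(F1): satisfies the condition.
(F2): fails — at 0 but no w with 0R²w and 0R²w.
(F3): fails — at x but no t with xR²t and xR²t.

(F1)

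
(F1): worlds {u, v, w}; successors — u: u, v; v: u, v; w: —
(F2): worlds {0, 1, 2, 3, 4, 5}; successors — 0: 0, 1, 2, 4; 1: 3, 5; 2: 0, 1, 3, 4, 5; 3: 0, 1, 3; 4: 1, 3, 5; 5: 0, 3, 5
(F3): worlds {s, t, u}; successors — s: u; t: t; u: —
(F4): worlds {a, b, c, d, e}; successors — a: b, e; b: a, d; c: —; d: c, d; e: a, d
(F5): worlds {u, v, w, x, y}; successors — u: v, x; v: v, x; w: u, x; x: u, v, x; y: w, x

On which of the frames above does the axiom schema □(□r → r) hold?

Frame correspondent (Sahlqvist): ∀x ∀y (Rxy → Ryy) — i.e. shift-reflexivity.
(F1): ✓.
(F2): fails — R01 but not R11.
(F3): fails — Rsu but not Ruu.
(F4): fails — Rdc but not Rcc.
(F5): fails — Rwu but not Ruu.

(F1)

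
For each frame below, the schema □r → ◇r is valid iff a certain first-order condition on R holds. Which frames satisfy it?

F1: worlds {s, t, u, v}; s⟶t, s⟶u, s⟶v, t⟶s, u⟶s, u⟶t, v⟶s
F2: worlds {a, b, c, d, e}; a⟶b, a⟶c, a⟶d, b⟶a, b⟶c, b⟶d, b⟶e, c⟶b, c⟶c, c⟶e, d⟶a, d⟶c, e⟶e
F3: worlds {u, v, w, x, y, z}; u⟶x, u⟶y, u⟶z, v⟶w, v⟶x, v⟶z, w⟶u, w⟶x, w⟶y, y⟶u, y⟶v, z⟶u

The schema corresponds to seriality: ∀x ∃y Rxy.
F1: ✓.
F2: ✓.
F3: fails — world x has no successor.

F1, F2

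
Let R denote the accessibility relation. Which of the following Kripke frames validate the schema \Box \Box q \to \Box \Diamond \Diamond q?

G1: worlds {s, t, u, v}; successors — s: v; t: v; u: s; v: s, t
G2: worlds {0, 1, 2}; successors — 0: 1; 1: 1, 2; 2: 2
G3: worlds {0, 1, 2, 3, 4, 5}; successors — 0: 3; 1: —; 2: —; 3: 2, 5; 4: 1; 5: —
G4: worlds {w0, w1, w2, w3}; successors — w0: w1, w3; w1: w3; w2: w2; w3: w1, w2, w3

G2, G4

The schema corresponds to a generalized confluence (Geach) condition: \forall x \forall z (xRz \to \exists w (x R^2 w \wedge z R^2 w)).
G1: fails — sRv but no w with sR²w and vR²w.
G2: holds.
G3: fails — 0R3 but no w with 0R²w and 3R²w.
G4: holds.
Valid on: G2, G4.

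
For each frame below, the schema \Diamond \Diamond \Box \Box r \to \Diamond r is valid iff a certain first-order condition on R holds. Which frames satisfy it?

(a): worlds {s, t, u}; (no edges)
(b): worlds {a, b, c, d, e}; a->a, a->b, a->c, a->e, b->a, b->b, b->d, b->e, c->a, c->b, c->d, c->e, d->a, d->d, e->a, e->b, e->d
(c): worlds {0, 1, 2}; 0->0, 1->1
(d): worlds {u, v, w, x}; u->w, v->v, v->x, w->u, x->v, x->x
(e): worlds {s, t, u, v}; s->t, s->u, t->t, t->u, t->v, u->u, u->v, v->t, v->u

This is the axiom for a generalized confluence (Geach) condition; its first-order frame correspondent is \forall x \forall y (x R^2 y \to \exists w (y R^2 w \wedge xRw)).
(a): holds.
(b): holds.
(c): holds.
(d): fails — uR²u but no t with uR²t and uRt.
(e): holds.

(a), (b), (c), (e)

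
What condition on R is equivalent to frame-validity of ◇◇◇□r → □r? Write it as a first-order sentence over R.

∀x ∀y ∀z ((xR³y ∧ xRz) → ∃w (yRw ∧ z = w))

This is a Sahlqvist (Geach-type) schema ◇^3□^1r → □^1◇^0r.
Minimal-valuation argument: fix x; take any y with xR^3y and any z with xR^1z. Set V(r) to the set of worlds R-reachable from y in exactly 1 step. Then □^1r holds at y, so the antecedent holds at x; validity forces ◇^0r at z, giving a w with zR^0w and yR^1w.
First-order correspondent: ∀x ∀y ∀z ((xR³y ∧ xRz) → ∃w (yRw ∧ z = w)).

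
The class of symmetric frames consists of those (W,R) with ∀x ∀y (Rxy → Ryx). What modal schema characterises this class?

This is symmetry; the standard corresponding axiom is B: p → □◇p.
Suppose p→□◇p is valid. Take Rxy and set V(p)={x}. Then p at x, so □◇p at x, so ◇p at y, so some z with Ryz has p; z=x, i.e. Ryx.

p → □◇p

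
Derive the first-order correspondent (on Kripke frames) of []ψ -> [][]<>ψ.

This is a Sahlqvist (Geach-type) schema ◇^0□^1ψ → □^2◇^1ψ.
Minimal-valuation argument: fix x; take any y with xR^0y and any z with xR^2z. Set V(ψ) to the set of worlds R-reachable from y in exactly 1 step. Then □^1ψ holds at y, so the antecedent holds at x; validity forces ◇^1ψ at z, giving a w with zR^1w and yR^1w.
First-order correspondent: forall x forall z (x R^2 z -> exists w (xRw & zRw)).

forall x forall z (x R^2 z -> exists w (xRw & zRw))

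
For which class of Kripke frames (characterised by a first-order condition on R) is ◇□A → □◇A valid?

Suppose ◇□A→□◇A is valid. Take Rxy, Rxz and set V(A)={w : Ryw}. Then □A at y so ◇□A at x, so □◇A at x, so ◇A at z, giving w with Rzw and Ryw.
Conversely, any frame satisfying ∀x ∀y ∀z (Rxy ∧ Rxz → ∃w (Ryw ∧ Rzw)) validates the schema.
So the correspondent is convergence.

Convergence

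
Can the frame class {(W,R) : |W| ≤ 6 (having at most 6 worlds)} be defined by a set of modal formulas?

If a class were modally definable it would be closed under disjoint unions (Goldblatt–Thomason).
Any modal formula valid on each of 7 disjoint one-world frames is valid on their disjoint union (validity is preserved under disjoint unions). Each one-world frame has |W|=1≤6, but the union has |W|=7.
So no modal formula (or set of formulas) defines exactly the |W|≤6 frames.

Not modally definable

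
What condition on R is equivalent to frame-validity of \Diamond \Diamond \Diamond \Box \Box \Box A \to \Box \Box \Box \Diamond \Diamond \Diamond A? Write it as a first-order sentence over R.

\forall x \forall y \forall z ((x R^3 y \wedge x R^3 z) \to \exists w (y R^3 w \wedge z R^3 w))

This is a Sahlqvist (Geach-type) schema ◇^3□^3A → □^3◇^3A.
Minimal-valuation argument: fix x; take any y with xR^3y and any z with xR^3z. Set V(A) to the set of worlds R-reachable from y in exactly 3 steps. Then □^3A holds at y, so the antecedent holds at x; validity forces ◇^3A at z, giving a w with zR^3w and yR^3w.
First-order correspondent: \forall x \forall y \forall z ((x R^3 y \wedge x R^3 z) \to \exists w (y R^3 w \wedge z R^3 w)).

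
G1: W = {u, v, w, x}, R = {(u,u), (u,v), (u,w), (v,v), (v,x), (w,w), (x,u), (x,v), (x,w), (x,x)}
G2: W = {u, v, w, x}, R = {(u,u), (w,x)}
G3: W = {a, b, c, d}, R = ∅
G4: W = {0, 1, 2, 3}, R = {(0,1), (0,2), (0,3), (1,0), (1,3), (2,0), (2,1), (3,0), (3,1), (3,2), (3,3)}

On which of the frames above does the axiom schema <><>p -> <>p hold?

G2, G3

This is the axiom for transitivity; its first-order frame correspondent is forall x forall y forall z (Rxy & Ryz -> Rxz).
G1: fails — Ruv and Rvx but not Rux.
G2: ✓.
G3: ✓.
G4: fails — R10 and R02 but not R12.
Valid on: G2, G3.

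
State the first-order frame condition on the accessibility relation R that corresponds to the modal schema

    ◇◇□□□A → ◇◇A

This is a Sahlqvist (Geach-type) schema ◇^2□^3A → □^0◇^2A.
Minimal-valuation argument: fix x; take any y with xR^2y and any z with xR^0z. Set V(A) to the set of worlds R-reachable from y in exactly 3 steps. Then □^3A holds at y, so the antecedent holds at x; validity forces ◇^2A at z, giving a w with zR^2w and yR^3w.
First-order correspondent: ∀x ∀y (xR²y → ∃w (yR³w ∧ xR²w)).

∀x ∀y (xR²y → ∃w (yR³w ∧ xR²w))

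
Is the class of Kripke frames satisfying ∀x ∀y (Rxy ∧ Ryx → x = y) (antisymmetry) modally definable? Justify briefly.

Any modally definable frame class is closed under surjective bounded morphisms.
The 8-cycle (worlds s,t,u,v,w,x,y,z with s→t→u→v→w→x→y→z→s) is antisymmetric. Sending even-indexed worlds to a and odd-indexed worlds to b is a surjective bounded morphism onto the two-world frame with a↔b, which is not antisymmetric.
So the class is not modally definable.

No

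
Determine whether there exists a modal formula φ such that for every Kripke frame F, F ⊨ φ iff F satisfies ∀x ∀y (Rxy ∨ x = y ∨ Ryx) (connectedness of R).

Any modally definable frame class is closed under disjoint unions.
Take 3 disjoint single-world reflexive frames: each is trivially connected, but their disjoint union has 3 worlds with no edge between distinct components, so it is not connected.
Hence connectedness of R is not modally definable.

Not definable by any modal formula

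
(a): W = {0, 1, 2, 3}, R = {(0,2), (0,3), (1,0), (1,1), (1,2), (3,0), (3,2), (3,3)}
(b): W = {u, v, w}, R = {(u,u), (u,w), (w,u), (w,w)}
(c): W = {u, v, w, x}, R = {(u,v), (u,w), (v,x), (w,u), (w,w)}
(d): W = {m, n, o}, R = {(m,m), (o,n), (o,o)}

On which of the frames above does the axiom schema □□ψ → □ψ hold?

This is the axiom for density; its first-order frame correspondent is ∀x ∀y (Rxy → ∃z (Rxz ∧ Rzy)).
(a): holds.
(b): holds.
(c): fails — Ruv but no z with Ruz and Rzv.
(d): holds.
Valid on: (a), (b), (d).

(a), (b), (d)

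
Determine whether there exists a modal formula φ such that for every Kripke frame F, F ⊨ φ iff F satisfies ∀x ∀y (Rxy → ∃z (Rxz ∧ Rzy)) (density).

Yes, by □□r → □r

This is a Sahlqvist condition; the C4 axiom □□r → □r defines it.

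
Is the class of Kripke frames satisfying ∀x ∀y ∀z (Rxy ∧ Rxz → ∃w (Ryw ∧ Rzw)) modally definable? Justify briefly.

Yes: it is convergence, defined by the .2 schema ◇□r → □◇r.
Suppose ◇□r→□◇r is valid. Take Rxy, Rxz and set V(r)={w : Ryw}. Then □r at y so ◇□r at x, so □◇r at x, so ◇r at z, giving w with Rzw and Ryw.

Definable; ◇□r → □◇r defines it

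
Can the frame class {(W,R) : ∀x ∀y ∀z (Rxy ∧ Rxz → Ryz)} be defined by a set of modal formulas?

Yes: it is the Euclidean property, defined by the 5 schema ◇p → □◇p.
Suppose ◇p→□◇p is valid. Take Rxy, Rxz and set V(p)={y}. Then ◇p at x, so □◇p at x, so ◇p at z, so some w with Rzw has p; w=y, i.e. Rzy. By symmetry of the argument, Ryz.

Definable; ◇p → □◇p defines it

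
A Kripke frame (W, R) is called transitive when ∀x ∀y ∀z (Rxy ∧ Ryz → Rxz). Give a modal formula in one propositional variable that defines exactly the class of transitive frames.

A defining formula is □p → □□p (the 4 axiom).
Suppose □p→□□p is valid. Take Rxy, Ryz and set V(p)={w : Rxw}. Then □p at x, so □□p at x, so □p at y, so p at z, i.e. Rxz.

□p → □□p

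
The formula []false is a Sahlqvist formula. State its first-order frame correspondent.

emptiness of R: forall x forall y ~Rxy

□⊥ is valid iff no world has any successor (otherwise □⊥ fails at any world with one).
Conversely, any frame satisfying forall x forall y ~Rxy validates the schema.
Frame condition: forall x forall y ~Rxy.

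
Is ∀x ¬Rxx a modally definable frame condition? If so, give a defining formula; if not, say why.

Not modally definable

Modal frame validity is preserved under surjective bounded morphisms.
The 2-cycle (worlds s,t with s→t→s) is irreflexive, and the map sending every world to a single reflexive point • is a surjective bounded morphism (forth: every edge maps to (•,•); back: every world has a successor). So any modal formula valid on the 2-cycle is also valid on the reflexive point, which is not irreflexive.
So no modal formula (or set of formulas) defines exactly the irreflexive frames.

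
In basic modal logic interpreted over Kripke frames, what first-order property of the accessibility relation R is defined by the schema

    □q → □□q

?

Suppose □q→□□q is valid. Take Rxy, Ryz and set V(q)={w : Rxw}. Then □q at x, so □□q at x, so □q at y, so q at z, i.e. Rxz.

transitivity: ∀x ∀y ∀z (Rxy ∧ Ryz → Rxz)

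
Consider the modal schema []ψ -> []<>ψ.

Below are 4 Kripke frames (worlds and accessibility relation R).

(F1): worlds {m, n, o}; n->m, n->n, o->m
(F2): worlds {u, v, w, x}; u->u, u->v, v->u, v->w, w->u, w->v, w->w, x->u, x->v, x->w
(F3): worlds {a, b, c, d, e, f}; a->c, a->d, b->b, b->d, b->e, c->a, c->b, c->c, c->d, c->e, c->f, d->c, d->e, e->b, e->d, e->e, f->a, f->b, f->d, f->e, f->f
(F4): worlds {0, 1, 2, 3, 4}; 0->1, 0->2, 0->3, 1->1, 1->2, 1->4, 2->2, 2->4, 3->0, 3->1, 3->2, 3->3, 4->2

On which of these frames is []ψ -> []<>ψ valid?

This is the axiom for a generalized confluence (Geach) condition; its first-order frame correspondent is forall x forall z (xRz -> exists w (xRw & zRw)).
(F1): fails — nRm but no w with nRw and mRw.
(F2): satisfies the condition.
(F3): satisfies the condition.
(F4): satisfies the condition.

(F2), (F3), (F4)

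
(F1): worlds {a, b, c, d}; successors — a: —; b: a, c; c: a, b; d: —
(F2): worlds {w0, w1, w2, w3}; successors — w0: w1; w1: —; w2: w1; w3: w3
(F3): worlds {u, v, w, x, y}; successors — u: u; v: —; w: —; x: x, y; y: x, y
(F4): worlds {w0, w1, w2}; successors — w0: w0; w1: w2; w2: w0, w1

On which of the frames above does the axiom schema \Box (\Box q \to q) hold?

(F3)

The schema corresponds to shift-reflexivity: \forall x \forall y (Rxy \to Ryy).
(F1): fails — Rca but not Raa.
(F2): fails — Rw0w1 but not Rw1w1.
(F3): ✓.
(F4): fails — Rw1w2 but not Rw2w2.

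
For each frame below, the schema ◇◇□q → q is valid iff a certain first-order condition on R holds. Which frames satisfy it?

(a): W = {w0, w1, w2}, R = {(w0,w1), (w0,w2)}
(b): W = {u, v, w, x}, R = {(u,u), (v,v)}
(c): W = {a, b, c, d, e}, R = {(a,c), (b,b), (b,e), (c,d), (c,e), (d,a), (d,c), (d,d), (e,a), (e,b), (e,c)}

(a), (b)

Frame correspondent (Sahlqvist): ∀x ∀y (xR²y → ∃w (yRw ∧ x = w)) — i.e. a generalized confluence (Geach) condition.
(a): condition met.
(b): condition met.
(c): fails — bR²a but no w with aRw and b=w.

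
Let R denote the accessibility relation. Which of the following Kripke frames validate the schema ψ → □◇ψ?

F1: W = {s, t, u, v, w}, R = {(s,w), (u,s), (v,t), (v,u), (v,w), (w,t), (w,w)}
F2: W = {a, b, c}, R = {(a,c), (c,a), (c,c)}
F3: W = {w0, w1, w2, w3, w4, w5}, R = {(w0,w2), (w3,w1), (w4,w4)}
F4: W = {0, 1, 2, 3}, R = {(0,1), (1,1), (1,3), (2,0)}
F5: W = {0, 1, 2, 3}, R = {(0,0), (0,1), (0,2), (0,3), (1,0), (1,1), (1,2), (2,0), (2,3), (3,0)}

This is the axiom for symmetry; its first-order frame correspondent is ∀x ∀y (Rxy → Ryx).
F1: fails — Rwt but not Rtw.
F2: condition met.
F3: fails — Rw0w2 but not Rw2w0.
F4: fails — R01 but not R10.
F5: fails — R12 but not R21.

F2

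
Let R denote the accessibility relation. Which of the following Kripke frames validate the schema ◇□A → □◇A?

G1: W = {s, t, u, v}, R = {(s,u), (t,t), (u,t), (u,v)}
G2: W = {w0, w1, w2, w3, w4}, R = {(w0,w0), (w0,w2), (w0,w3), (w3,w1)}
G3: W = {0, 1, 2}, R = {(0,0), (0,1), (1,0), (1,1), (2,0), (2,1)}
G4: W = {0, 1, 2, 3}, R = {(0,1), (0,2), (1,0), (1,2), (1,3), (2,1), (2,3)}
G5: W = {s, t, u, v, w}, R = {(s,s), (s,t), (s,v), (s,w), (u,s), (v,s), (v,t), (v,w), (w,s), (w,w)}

This is the axiom for convergence; its first-order frame correspondent is ∀x ∀y ∀z (Rxy ∧ Rxz → ∃w (Ryw ∧ Rzw)).
G1: fails — Ruv and Ruv but v and v have no common successor.
G2: fails — Rw0w2 and Rw0w2 but w2 and w2 have no common successor.
G3: holds.
G4: fails — R10 and R13 but 0 and 3 have no common successor.
G5: fails — Rsv and Rst but v and t have no common successor.

G3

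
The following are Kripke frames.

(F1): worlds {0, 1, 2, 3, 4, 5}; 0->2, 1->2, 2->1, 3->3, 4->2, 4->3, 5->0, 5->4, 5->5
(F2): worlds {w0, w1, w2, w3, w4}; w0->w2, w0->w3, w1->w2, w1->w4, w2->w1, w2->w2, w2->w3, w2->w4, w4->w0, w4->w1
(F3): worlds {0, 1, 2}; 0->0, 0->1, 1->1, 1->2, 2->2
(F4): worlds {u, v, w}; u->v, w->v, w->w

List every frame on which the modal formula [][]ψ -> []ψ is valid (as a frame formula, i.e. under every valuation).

(F3)

Frame correspondent (Sahlqvist): forall x forall y (Rxy -> exists z (Rxz & Rzy)) — i.e. density.
(F1): fails — R02 but no z with R0z and Rz2.
(F2): fails — Rw4w1 but no z with Rw4z and Rzw1.
(F3): holds.
(F4): fails — Ruv but no z with Ruz and Rzv.
Valid on: (F3).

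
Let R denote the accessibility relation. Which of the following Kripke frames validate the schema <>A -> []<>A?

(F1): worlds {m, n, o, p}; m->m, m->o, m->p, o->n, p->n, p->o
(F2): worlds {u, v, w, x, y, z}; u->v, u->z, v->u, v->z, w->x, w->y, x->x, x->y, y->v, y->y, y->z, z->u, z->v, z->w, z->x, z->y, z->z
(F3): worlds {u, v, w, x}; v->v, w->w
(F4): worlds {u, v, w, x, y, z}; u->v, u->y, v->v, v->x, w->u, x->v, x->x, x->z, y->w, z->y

(F3)

This is the axiom for the Euclidean property; its first-order frame correspondent is forall x forall y forall z (Rxy & Rxz -> Ryz).
(F1): fails — Rmo and Rmo but not Roo.
(F2): fails — Ruv and Ruv but not Rvv.
(F3): satisfies the condition.
(F4): fails — Ruv and Ruy but not Rvy.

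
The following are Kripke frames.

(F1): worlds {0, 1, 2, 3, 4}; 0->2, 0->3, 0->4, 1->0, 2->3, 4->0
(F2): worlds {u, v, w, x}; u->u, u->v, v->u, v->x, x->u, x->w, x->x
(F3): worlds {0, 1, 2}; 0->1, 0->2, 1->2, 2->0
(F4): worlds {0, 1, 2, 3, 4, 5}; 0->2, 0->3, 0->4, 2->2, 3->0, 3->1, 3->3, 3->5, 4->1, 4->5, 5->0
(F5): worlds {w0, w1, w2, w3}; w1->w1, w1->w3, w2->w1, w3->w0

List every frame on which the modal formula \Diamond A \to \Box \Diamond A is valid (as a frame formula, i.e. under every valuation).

none

The schema corresponds to the Euclidean property: \forall x \forall y \forall z (Rxy \wedge Rxz \to Ryz).
(F1): fails — R02 and R02 but not R22.
(F2): fails — Ruv and Ruv but not Rvv.
(F3): fails — R01 and R01 but not R11.
(F4): fails — R02 and R04 but not R24.
(F5): fails — Rw1w3 and Rw1w1 but not Rw3w1.
Valid on no frame.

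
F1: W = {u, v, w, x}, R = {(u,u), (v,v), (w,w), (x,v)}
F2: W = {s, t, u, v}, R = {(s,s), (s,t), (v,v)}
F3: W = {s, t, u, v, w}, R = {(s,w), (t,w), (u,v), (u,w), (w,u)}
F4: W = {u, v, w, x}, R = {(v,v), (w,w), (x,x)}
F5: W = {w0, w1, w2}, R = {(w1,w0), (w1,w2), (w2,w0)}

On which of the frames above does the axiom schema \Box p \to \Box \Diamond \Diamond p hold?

F1, F4

This is the axiom for a generalized confluence (Geach) condition; its first-order frame correspondent is \forall x \forall z (xRz \to \exists w (xRw \wedge z R^2 w)).
F1: satisfies the condition.
F2: fails — sRt but no w with sRw and tR²w.
F3: fails — uRv but no w* with uRw* and vR²w*.
F4: satisfies the condition.
F5: fails — w1Rw0 but no w with w1Rw and w0R²w.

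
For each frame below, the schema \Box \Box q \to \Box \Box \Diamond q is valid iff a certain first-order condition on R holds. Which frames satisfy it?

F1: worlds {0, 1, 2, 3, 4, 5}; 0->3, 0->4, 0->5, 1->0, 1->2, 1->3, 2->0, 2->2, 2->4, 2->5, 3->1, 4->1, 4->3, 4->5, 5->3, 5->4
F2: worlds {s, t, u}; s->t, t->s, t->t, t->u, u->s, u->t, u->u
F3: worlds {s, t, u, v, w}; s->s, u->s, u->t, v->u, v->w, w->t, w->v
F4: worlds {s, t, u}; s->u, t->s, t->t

F2

The schema corresponds to a generalized confluence (Geach) condition: \forall x \forall z (x R^2 z \to \exists w (x R^2 w \wedge zRw)).
F1: fails — 3R²3 but no w with 3R²w and 3Rw.
F2: condition met.
F3: fails — vR²t but no w* with vR²w* and tRw*.
F4: fails — tR²u but no w with tR²w and uRw.
Valid on: F2.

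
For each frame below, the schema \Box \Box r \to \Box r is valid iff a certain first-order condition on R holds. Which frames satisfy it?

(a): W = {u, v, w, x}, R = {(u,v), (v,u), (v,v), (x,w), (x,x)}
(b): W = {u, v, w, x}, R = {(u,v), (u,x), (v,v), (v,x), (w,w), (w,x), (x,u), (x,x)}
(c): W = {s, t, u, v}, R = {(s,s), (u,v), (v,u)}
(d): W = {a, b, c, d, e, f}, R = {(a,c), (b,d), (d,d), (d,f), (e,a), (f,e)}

The schema corresponds to density: \forall x \forall y (Rxy \to \exists z (Rxz \wedge Rzy)).
(a): ✓.
(b): ✓.
(c): fails — Rvu but no z with Rvz and Rzu.
(d): fails — Rea but no z with Rez and Rza.

(a), (b)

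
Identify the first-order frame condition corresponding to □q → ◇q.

Seriality

This is the D axiom.
It corresponds to seriality: ∀x ∃y Rxy.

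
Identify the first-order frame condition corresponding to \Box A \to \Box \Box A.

Suppose □A→□□A is valid. Take Rxy, Ryz and set V(A)={w : Rxw}. Then □A at x, so □□A at x, so □A at y, so A at z, i.e. Rxz.
The converse is a direct semantic check.
Frame condition: \forall x \forall y \forall z (Rxy \wedge Ryz \to Rxz).

transitivity: \forall x \forall y \forall z (Rxy \wedge Ryz \to Rxz)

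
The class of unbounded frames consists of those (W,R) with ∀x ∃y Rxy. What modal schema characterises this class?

A defining formula is □s → ◇s (the D axiom).
Suppose □s→◇s is valid. At any x set V(s)=W. Then □s at x, so ◇s at x, so x has a successor.

□s → ◇s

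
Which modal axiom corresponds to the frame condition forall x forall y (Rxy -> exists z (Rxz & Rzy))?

The condition is density. The C4 schema □□q → □q defines it.
Suppose □□q→□q is valid. Take Rxy and set V(q)={w : xR²w}. Then □□q at x, so □q at x, so q at y, i.e. ∃z(Rxz∧Rzy).

□□q → □q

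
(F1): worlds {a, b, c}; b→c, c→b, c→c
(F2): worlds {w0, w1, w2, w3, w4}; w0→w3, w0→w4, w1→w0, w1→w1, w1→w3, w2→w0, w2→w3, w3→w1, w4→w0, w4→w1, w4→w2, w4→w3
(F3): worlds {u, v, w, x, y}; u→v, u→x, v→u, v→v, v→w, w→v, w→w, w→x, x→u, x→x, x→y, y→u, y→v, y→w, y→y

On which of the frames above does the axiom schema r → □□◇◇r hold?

The schema corresponds to a generalized confluence (Geach) condition: ∀x ∀z (xR²z → ∃w (x = w ∧ zR²w)).
(F1): satisfies the condition.
(F2): fails — w0R²w2 but no w with w0=w and w2R²w.
(F3): fails — yR²v but no t with y=t and vR²t.
Valid on: (F1).

(F1)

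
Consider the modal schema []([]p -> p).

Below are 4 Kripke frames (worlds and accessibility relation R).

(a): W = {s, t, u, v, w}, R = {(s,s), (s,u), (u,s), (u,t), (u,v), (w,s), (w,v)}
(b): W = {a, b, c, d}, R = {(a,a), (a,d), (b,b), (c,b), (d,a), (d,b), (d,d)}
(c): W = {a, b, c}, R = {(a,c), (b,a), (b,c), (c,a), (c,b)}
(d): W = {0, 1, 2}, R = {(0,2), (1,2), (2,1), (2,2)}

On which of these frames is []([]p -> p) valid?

(b)

The schema corresponds to shift-reflexivity: forall x forall y (Rxy -> Ryy).
(a): fails — Ruv but not Rvv.
(b): condition met.
(c): fails — Rbc but not Rcc.
(d): fails — R21 but not R11.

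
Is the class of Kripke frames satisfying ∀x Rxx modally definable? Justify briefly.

Definable; □r → r defines it

This is a Sahlqvist condition; the T axiom □r → r defines it.
Suppose □r→r is valid. At any x set V(r)={w : Rxw}. Then □r holds at x, so r holds at x, i.e. Rxx.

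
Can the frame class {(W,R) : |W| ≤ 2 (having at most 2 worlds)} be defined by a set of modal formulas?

No — not modally definable

Any modally definable frame class is closed under disjoint unions.
Any modal formula valid on each of 3 disjoint one-world frames is valid on their disjoint union (validity is preserved under disjoint unions). Each one-world frame has |W|=1≤2, but the union has |W|=3.
So no modal formula (or set of formulas) defines exactly the |W|≤2 frames.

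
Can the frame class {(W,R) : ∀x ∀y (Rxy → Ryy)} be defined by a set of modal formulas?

Yes: it is shift-reflexivity, defined by the T□ schema □(□q → q).
Suppose □(□q→q) is valid. Take Rxy and set V(q)={w : Ryw}. Then at y, □q holds; since □(□q→q) at x, □q→q at y, so q at y, i.e. Ryy.

Yes — defined by □(□q → q)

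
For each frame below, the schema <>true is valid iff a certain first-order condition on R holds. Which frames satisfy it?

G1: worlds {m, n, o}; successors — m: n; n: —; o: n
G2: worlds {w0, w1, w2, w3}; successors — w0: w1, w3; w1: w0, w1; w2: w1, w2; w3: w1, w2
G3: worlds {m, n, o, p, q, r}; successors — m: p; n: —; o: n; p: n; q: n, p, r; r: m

The schema corresponds to seriality: forall x exists y Rxy.
G1: fails — world n has no successor.
G2: ✓.
G3: fails — world n has no successor.
Valid on: G2.

G2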